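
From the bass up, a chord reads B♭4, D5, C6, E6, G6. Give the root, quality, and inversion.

C dominant ninth, third inversion

The pitch classes Bb, D, C, E, G arrange in thirds as C–E–G–Bb–D: a C dominant ninth chord.
With the seventh (Bb) in the bass, the chord is in third inversion.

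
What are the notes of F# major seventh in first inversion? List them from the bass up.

A#, C#, E#, F#

F# major seventh is F#–A#–C#–E#. First inversion puts the third (A#) in the bass, with the remaining tones above: A#, C#, E#, F#.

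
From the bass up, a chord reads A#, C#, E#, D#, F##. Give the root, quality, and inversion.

D# dominant ninth, second inversion

Reducing to letter names: A#, C#, E#, D#, F##. These stack in thirds as D#–F##–A#–C#–E# — a D# dominant ninth chord.
A# is the fifth of D# dominant ninth; fifth in the bass means second inversion.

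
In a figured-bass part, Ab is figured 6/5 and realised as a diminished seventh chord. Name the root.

F

The figures 6/5 mean the third of the chord is in the bass. If Ab is the third of a diminished seventh chord, the root is F (chord tones F–Ab–Cb–Ebb).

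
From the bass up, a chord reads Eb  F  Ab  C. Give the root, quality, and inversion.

F minor seventh, third inversion

The distinct note names are Eb, F, Ab, C. Stacked in thirds they read F–Ab–C–Eb, which is a minor seventh chord on F.
With the seventh (Eb) in the bass, the chord is in third inversion (figured bass 4/2).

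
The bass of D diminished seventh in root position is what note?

D

D diminished seventh is D–F–Ab–Cb. Root position places the root in the bass: D.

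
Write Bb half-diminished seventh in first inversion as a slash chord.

First inversion of Bb half-diminished seventh has the third (Db) in the bass. As a slash chord: Bbø7/Db.

Bbø7/Db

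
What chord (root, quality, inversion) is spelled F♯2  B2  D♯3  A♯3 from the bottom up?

The distinct note names are F#, B, D#, A#. Stacked in thirds they read B–D#–F#–A#, which is a major seventh chord on B.
With the fifth (F#) in the bass, the chord is in second inversion (figured bass 4/3).

B major seventh, second inversion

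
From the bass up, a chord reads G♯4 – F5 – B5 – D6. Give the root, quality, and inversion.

The distinct note names are G#, F, B, D. Stacked in thirds they read G#–B–D–F, which is a diminished seventh chord on G#.
The lowest note is G#, the root of the chord, so this is root position (figured bass 7).

G# diminished seventh, root position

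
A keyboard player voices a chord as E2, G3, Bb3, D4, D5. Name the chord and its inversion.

E half-diminished seventh, root position

The distinct note names are E, G, Bb, D. Stacked in thirds they read E–G–Bb–D, which is a half-diminished seventh chord on E.
The lowest note is E, the root of the chord, so this is root position (figured bass 7).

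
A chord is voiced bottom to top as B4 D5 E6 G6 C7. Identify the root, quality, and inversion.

C major ninth, third inversion

The distinct note names are B, D, E, G, C. Stacked in thirds they read C–E–G–B–D, which is a major ninth chord on C.
B is the seventh of C major ninth; seventh in the bass means third inversion.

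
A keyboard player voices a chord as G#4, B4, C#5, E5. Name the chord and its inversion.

C# minor seventh, second inversion

The distinct note names are G#, B, C#, E. Stacked in thirds they read C#–E–G#–B, which is a minor seventh chord on C#.
With the fifth (G#) in the bass, the chord is in second inversion (figured bass 4/3).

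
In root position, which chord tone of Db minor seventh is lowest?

Db

The root of Db minor seventh (Db–Fb–Ab–Cb) is Db; that is the bass in root position.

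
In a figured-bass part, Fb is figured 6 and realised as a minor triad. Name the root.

The figures 6 mean the third of the chord is in the bass. If Fb is the third of a minor triad, the root is Db (chord tones Db–Fb–Ab).

Db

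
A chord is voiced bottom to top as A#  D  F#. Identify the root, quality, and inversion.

The pitch classes A#, D, F# arrange in thirds as D–F#–A#: a D augmented triad.
The lowest note is A#, the fifth of the chord, so this is second inversion (figured bass 6/4).

D augmented, second inversion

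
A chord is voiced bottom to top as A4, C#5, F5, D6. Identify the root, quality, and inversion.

D minor-major seventh, second inversion

The distinct note names are A, C#, F, D. Stacked in thirds they read D–F–A–C#, which is a minor-major seventh chord on D.
With the fifth (A) in the bass, the chord is in second inversion (figured bass 4/3).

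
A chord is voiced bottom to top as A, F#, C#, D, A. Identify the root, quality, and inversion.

Reducing to letter names: A, F#, C#, D. These stack in thirds as D–F#–A–C# — a D major seventh chord.
A is the fifth of D major seventh; fifth in the bass means second inversion (figured bass 4/3).

D major seventh, second inversion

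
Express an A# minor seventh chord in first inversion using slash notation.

A#m7/C#

First inversion of A# minor seventh has the third (C#) in the bass. As a slash chord: A#m7/C#.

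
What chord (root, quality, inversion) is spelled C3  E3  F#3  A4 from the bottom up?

The pitch classes C, E, F#, A arrange in thirds as F#–A–C–E: an F# half-diminished seventh chord.
C is the fifth of F# half-diminished seventh; fifth in the bass means second inversion (figured bass 4/3).

F# half-diminished seventh, second inversion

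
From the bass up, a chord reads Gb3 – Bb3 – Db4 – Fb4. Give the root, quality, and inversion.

The pitch classes Gb, Bb, Db, Fb arrange in thirds as Gb–Bb–Db–Fb: a Gb dominant seventh chord.
The lowest note is Gb, the root of the chord, so this is root position (figured bass 7).

Gb dominant seventh, root position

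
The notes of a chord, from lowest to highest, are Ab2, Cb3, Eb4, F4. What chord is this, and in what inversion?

Reducing to letter names: Ab, Cb, Eb, F. These stack in thirds as F–Ab–Cb–Eb — an F half-diminished seventh chord.
With the third (Ab) in the bass, the chord is in first inversion (figured bass 6/5).

F half-diminished seventh, first inversion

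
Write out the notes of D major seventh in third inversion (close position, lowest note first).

C#, D, F#, A

D major seventh is D–F#–A–C#. Third inversion puts the seventh (C#) in the bass, with the remaining tones above: C#, D, F#, A.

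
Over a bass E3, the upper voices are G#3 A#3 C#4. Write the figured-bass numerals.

The notes E, G#, A#, C# stack in thirds as A#–C#–E–G# — an A# half-diminished seventh chord. The bass E is the fifth, so this is second inversion: figured 4/3.

4/3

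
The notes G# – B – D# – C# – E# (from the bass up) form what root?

C#

Reordering G#, B, D#, C#, E# into stacked thirds gives C#–E#–G#–B–D#; the bottom of that stack, C#, is the root.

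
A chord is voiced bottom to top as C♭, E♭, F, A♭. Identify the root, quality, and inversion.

The distinct note names are Cb, Eb, F, Ab. Stacked in thirds they read F–Ab–Cb–Eb, which is a half-diminished seventh chord on F.
With the fifth (Cb) in the bass, the chord is in second inversion (figured bass 4/3).

F half-diminished seventh, second inversion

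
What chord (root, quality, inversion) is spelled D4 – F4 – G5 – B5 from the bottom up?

G dominant seventh, second inversion

The pitch classes D, F, G, B arrange in thirds as G–B–D–F: a G dominant seventh chord.
The lowest note is D, the fifth of the chord, so this is second inversion (figured bass 4/3).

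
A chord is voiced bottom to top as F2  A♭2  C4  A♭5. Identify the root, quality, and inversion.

F minor, root position

The pitch classes F, Ab, C arrange in thirds as F–Ab–C: an F minor triad.
The lowest note is F, the root of the chord, so this is root position (figured bass 5/3).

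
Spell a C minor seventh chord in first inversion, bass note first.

Eb, G, Bb, C

C minor seventh is C–Eb–G–Bb. First inversion puts the third (Eb) in the bass, with the remaining tones above: Eb, G, Bb, C.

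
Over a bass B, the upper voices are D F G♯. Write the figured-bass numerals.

6/5

The notes B, D, F, G# stack in thirds as G#–B–D–F — a G# diminished seventh chord. The bass B is the third, so this is first inversion: figured 6/5.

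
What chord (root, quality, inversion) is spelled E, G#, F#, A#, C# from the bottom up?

F# dominant ninth, third inversion

Reducing to letter names: E, G#, F#, A#, C#. These stack in thirds as F#–A#–C#–E–G# — an F# dominant ninth chord.
The lowest note is E, the seventh of the chord, so this is third inversion.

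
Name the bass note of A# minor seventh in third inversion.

In third inversion the seventh is lowest. For A# minor seventh (A#–C#–E#–G#) that is G#.

G#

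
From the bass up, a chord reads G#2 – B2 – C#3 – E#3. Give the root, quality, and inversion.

C# dominant seventh, second inversion

The pitch classes G#, B, C#, E# arrange in thirds as C#–E#–G#–B: a C# dominant seventh chord.
The lowest note is G#, the fifth of the chord, so this is second inversion (figured bass 4/3).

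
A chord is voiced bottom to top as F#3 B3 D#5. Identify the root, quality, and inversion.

B major, second inversion

Reducing to letter names: F#, B, D#. These stack in thirds as B–D#–F# — a B major triad.
With the fifth (F#) in the bass, the chord is in second inversion (figured bass 6/4).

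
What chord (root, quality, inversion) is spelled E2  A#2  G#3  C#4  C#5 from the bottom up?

The distinct note names are E, A#, G#, C#. Stacked in thirds they read A#–C#–E–G#, which is a half-diminished seventh chord on A#.
With the fifth (E) in the bass, the chord is in second inversion (figured bass 4/3).

A# half-diminished seventh, second inversion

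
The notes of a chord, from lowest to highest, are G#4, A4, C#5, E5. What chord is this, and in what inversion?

A major seventh, third inversion

The pitch classes G#, A, C#, E arrange in thirds as A–C#–E–G#: an A major seventh chord.
With the seventh (G#) in the bass, the chord is in third inversion (figured bass 4/2).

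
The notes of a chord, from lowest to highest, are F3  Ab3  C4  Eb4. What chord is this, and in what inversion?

F minor seventh, root position

The distinct note names are F, Ab, C, Eb. Stacked in thirds they read F–Ab–C–Eb, which is a minor seventh chord on F.
With the root (F) in the bass, the chord is in root position (figured bass 7).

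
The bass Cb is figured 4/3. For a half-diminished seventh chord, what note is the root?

The figures 4/3 mean the fifth of the chord is in the bass. If Cb is the fifth of a half-diminished seventh chord, the root is F (chord tones F–Ab–Cb–Eb).

F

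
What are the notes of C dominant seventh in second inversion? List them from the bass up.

G, Bb, C, E

Spelling C dominant seventh: C–E–G–Bb. In second inversion the fifth is bass, giving G, Bb, C, E from the bottom.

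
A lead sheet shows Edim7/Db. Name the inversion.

third inversion

Edim7/Db means E diminished seventh with Db in the bass. Db is the seventh of E diminished seventh (E–G–Bb–Db), so this is third inversion.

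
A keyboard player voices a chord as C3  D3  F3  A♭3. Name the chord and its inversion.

The distinct note names are C, D, F, Ab. Stacked in thirds they read D–F–Ab–C, which is a half-diminished seventh chord on D.
With the seventh (C) in the bass, the chord is in third inversion (figured bass 4/2).

D half-diminished seventh, third inversion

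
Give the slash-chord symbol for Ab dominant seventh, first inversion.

First inversion of Ab dominant seventh has the third (C) in the bass. As a slash chord: Ab7/C.

Ab7/C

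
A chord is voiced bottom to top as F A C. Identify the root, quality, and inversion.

The pitch classes F, A, C arrange in thirds as F–A–C: an F major triad.
The lowest note is F, the root of the chord, so this is root position (figured bass 5/3).

F major, root position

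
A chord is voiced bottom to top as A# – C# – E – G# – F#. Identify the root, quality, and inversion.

The distinct note names are A#, C#, E, G#, F#. Stacked in thirds they read F#–A#–C#–E–G#, which is a dominant ninth chord on F#.
The lowest note is A#, the third of the chord, so this is first inversion.

F# dominant ninth, first inversion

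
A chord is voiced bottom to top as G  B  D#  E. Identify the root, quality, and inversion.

The distinct note names are G, B, D#, E. Stacked in thirds they read E–G–B–D#, which is a minor-major seventh chord on E.
With the third (G) in the bass, the chord is in first inversion (figured bass 6/5).

E minor-major seventh, first inversion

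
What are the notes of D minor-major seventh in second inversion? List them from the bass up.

A, C#, D, F

Spelling D minor-major seventh: D–F–A–C#. In second inversion the fifth is bass, giving A, C#, D, F from the bottom.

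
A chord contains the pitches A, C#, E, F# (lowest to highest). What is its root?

F#

The distinct letter names are A, C#, E, F#. Arranged as a stack of thirds they read F#–A–C#–E, so F# is the root (an F# minor seventh chord).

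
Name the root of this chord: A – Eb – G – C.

A

A, Eb, G, C are the tones of an A half-diminished seventh chord (A–C–Eb–G), making A the root.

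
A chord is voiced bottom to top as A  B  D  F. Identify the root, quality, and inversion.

B half-diminished seventh, third inversion

Reducing to letter names: A, B, D, F. These stack in thirds as B–D–F–A — a B half-diminished seventh chord.
The lowest note is A, the seventh of the chord, so this is third inversion (figured bass 4/2).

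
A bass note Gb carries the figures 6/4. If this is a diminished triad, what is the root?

The figures 6/4 mean the fifth of the chord is in the bass. If Gb is the fifth of a diminished triad, the root is C (chord tones C–Eb–Gb).

C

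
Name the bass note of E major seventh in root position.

In root position the root is lowest. For E major seventh (E–G#–B–D#) that is E.

E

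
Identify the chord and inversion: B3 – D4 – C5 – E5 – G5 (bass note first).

C major ninth, third inversion

The pitch classes B, D, C, E, G arrange in thirds as C–E–G–B–D: a C major ninth chord.
With the seventh (B) in the bass, the chord is in third inversion.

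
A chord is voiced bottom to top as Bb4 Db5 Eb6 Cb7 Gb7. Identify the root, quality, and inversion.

The distinct note names are Bb, Db, Eb, Cb, Gb. Stacked in thirds they read Cb–Eb–Gb–Bb–Db, which is a major ninth chord on Cb.
Bb is the seventh of Cb major ninth; seventh in the bass means third inversion.

Cb major ninth, third inversion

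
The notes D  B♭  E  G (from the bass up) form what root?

E

D, Bb, E, G are the tones of an E half-diminished seventh chord (E–G–Bb–D), making E the root.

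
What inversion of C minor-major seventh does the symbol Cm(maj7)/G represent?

second inversion

Cm(maj7)/G means C minor-major seventh with G in the bass. G is the fifth of C minor-major seventh (C–Eb–G–B), so this is second inversion.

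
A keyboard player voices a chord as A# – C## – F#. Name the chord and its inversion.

F# augmented, first inversion

The distinct note names are A#, C##, F#. Stacked in thirds they read F#–A#–C##, which is an augmented triad on F#.
With the third (A#) in the bass, the chord is in first inversion (figured bass 6).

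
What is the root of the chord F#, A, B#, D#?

The distinct letter names are F#, A, B#, D#. Arranged as a stack of thirds they read B#–D#–F#–A, so B# is the root (a B# diminished seventh chord).

B#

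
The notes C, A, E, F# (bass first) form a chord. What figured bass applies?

The notes C, A, E, F# stack in thirds as F#–A–C–E — an F# half-diminished seventh chord. The bass C is the fifth, so this is second inversion: figured 4/3.

4/3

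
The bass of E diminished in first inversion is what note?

G

E diminished is E–G–Bb. First inversion places the third in the bass: G.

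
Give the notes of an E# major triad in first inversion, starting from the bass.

G##, B#, E#

The chord tones are E#–G##–B#. With the third (G##) lowest for first inversion: G##, B#, E#.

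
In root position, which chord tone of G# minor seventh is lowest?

The root of G# minor seventh (G#–B–D#–F#) is G#; that is the bass in root position.

G#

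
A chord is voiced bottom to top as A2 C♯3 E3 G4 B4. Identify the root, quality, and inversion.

Reducing to letter names: A, C#, E, G, B. These stack in thirds as A–C#–E–G–B — an A dominant ninth chord.
A is the root of A dominant ninth; root in the bass means root position.

A dominant ninth, root position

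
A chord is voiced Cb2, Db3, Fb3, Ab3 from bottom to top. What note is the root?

Db

Reordering Cb, Db, Fb, Ab into stacked thirds gives Db–Fb–Ab–Cb; the bottom of that stack, Db, is the root.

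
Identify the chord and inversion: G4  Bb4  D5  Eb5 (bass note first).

Eb major seventh, first inversion

The pitch classes G, Bb, D, Eb arrange in thirds as Eb–G–Bb–D: an Eb major seventh chord.
The lowest note is G, the third of the chord, so this is first inversion (figured bass 6/5).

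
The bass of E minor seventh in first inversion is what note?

G

The third of E minor seventh (E–G–B–D) is G; that is the bass in first inversion.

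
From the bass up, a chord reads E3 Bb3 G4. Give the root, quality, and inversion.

E diminished, root position

The distinct note names are E, Bb, G. Stacked in thirds they read E–G–Bb, which is a diminished triad on E.
With the root (E) in the bass, the chord is in root position (figured bass 5/3).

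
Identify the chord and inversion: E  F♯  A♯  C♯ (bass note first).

F# dominant seventh, third inversion

The distinct note names are E, F#, A#, C#. Stacked in thirds they read F#–A#–C#–E, which is a dominant seventh chord on F#.
The lowest note is E, the seventh of the chord, so this is third inversion (figured bass 4/2).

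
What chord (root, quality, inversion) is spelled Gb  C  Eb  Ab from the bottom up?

Ab dominant seventh, third inversion

Reducing to letter names: Gb, C, Eb, Ab. These stack in thirds as Ab–C–Eb–Gb — an Ab dominant seventh chord.
With the seventh (Gb) in the bass, the chord is in third inversion (figured bass 4/2).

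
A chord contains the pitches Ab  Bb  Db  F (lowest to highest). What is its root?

Bb

The distinct letter names are Ab, Bb, Db, F. Arranged as a stack of thirds they read Bb–Db–F–Ab, so Bb is the root (a Bb minor seventh chord).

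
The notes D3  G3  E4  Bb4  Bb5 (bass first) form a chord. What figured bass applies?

The notes D, G, E, Bb stack in thirds as E–G–Bb–D — an E half-diminished seventh chord. The bass D is the seventh, so this is third inversion: figured 4/2.

4/2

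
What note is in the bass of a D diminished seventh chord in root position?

D

In root position the root is lowest. For D diminished seventh (D–F–Ab–Cb) that is D.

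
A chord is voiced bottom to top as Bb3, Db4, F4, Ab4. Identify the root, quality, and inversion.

The pitch classes Bb, Db, F, Ab arrange in thirds as Bb–Db–F–Ab: a Bb minor seventh chord.
With the root (Bb) in the bass, the chord is in root position (figured bass 7).

Bb minor seventh, root position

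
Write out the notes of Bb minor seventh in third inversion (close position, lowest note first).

The chord tones are Bb–Db–F–Ab. With the seventh (Ab) lowest for third inversion: Ab, Bb, Db, F.

Ab, Bb, Db, F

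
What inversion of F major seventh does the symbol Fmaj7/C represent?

Fmaj7/C means F major seventh with C in the bass. C is the fifth of F major seventh (F–A–C–E), so this is second inversion.

second inversion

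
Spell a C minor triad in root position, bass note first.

C, Eb, G

The chord tones are C–Eb–G. With the root (C) lowest for root position: C, Eb, G.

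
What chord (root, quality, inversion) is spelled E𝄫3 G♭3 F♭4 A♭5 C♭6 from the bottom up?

Fb dominant ninth, third inversion

The distinct note names are Ebb, Gb, Fb, Ab, Cb. Stacked in thirds they read Fb–Ab–Cb–Ebb–Gb, which is a dominant ninth chord on Fb.
The lowest note is Ebb, the seventh of the chord, so this is third inversion.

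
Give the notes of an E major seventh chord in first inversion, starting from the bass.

The chord tones are E–G#–B–D#. With the third (G#) lowest for first inversion: G#, B, D#, E.

G#, B, D#, E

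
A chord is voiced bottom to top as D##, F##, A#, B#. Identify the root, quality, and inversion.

The distinct note names are D##, F##, A#, B#. Stacked in thirds they read B#–D##–F##–A#, which is a dominant seventh chord on B#.
D## is the third of B# dominant seventh; third in the bass means first inversion (figured bass 6/5).

B# dominant seventh, first inversion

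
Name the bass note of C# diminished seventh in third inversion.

The seventh of C# diminished seventh (C#–E–G–Bb) is Bb; that is the bass in third inversion.

Bb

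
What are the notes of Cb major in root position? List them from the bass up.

Cb, Eb, Gb

The chord tones are Cb–Eb–Gb. With the root (Cb) lowest for root position: Cb, Eb, Gb.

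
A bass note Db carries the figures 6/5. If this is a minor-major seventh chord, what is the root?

The figures 6/5 mean the third of the chord is in the bass. If Db is the third of a minor-major seventh chord, the root is Bb (chord tones Bb–Db–F–A).

Bb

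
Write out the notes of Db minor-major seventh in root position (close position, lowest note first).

Db minor-major seventh is Db–Fb–Ab–C. Root position puts the root (Db) in the bass, with the remaining tones above: Db, Fb, Ab, C.

Db, Fb, Ab, C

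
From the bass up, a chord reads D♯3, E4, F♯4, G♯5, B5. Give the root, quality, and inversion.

The distinct note names are D#, E, F#, G#, B. Stacked in thirds they read E–G#–B–D#–F#, which is a major ninth chord on E.
With the seventh (D#) in the bass, the chord is in third inversion.

E major ninth, third inversion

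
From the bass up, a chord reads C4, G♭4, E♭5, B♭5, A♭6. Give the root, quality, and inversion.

Ab dominant ninth, first inversion

The distinct note names are C, Gb, Eb, Bb, Ab. Stacked in thirds they read Ab–C–Eb–Gb–Bb, which is a dominant ninth chord on Ab.
With the third (C) in the bass, the chord is in first inversion.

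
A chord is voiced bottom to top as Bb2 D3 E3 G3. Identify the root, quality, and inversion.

The pitch classes Bb, D, E, G arrange in thirds as E–G–Bb–D: an E half-diminished seventh chord.
Bb is the fifth of E half-diminished seventh; fifth in the bass means second inversion (figured bass 4/3).

E half-diminished seventh, second inversion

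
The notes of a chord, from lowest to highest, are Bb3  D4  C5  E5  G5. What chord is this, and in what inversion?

C dominant ninth, third inversion

The pitch classes Bb, D, C, E, G arrange in thirds as C–E–G–Bb–D: a C dominant ninth chord.
With the seventh (Bb) in the bass, the chord is in third inversion.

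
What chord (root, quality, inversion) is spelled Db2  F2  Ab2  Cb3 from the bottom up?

The pitch classes Db, F, Ab, Cb arrange in thirds as Db–F–Ab–Cb: a Db dominant seventh chord.
The lowest note is Db, the root of the chord, so this is root position (figured bass 7).

Db dominant seventh, root position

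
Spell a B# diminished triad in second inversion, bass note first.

The chord tones are B#–D#–F#. With the fifth (F#) lowest for second inversion: F#, B#, D#.

F#, B#, D#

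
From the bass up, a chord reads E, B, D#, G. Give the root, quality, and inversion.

Reducing to letter names: E, B, D#, G. These stack in thirds as E–G–B–D# — an E minor-major seventh chord.
The lowest note is E, the root of the chord, so this is root position (figured bass 7).

E minor-major seventh, root position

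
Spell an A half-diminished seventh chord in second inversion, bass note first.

Spelling A half-diminished seventh: A–C–Eb–G. In second inversion the fifth is bass, giving Eb, G, A, C from the bottom.

Eb, G, A, C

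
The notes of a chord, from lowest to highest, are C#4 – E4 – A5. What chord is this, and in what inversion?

Reducing to letter names: C#, E, A. These stack in thirds as A–C#–E — an A major triad.
C# is the third of A major; third in the bass means first inversion (figured bass 6).

A major, first inversion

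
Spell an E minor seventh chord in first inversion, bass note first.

G, B, D, E

E minor seventh is E–G–B–D. First inversion puts the third (G) in the bass, with the remaining tones above: G, B, D, E.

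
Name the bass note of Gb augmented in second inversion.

D

The fifth of Gb augmented (Gb–Bb–D) is D; that is the bass in second inversion.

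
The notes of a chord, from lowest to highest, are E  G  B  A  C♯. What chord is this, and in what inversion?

The distinct note names are E, G, B, A, C#. Stacked in thirds they read A–C#–E–G–B, which is a dominant ninth chord on A.
The lowest note is E, the fifth of the chord, so this is second inversion.

A dominant ninth, second inversion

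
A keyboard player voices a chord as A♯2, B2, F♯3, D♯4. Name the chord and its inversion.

B major seventh, third inversion

Reducing to letter names: A#, B, F#, D#. These stack in thirds as B–D#–F#–A# — a B major seventh chord.
With the seventh (A#) in the bass, the chord is in third inversion (figured bass 4/2).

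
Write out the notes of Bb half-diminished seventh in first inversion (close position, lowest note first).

The chord tones are Bb–Db–Fb–Ab. With the third (Db) lowest for first inversion: Db, Fb, Ab, Bb.

Db, Fb, Ab, Bb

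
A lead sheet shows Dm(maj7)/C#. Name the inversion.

Dm(maj7)/C# means D minor-major seventh with C# in the bass. C# is the seventh of D minor-major seventh (D–F–A–C#), so this is third inversion.

third inversion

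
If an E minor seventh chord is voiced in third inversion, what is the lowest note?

D

The seventh of E minor seventh (E–G–B–D) is D; that is the bass in third inversion.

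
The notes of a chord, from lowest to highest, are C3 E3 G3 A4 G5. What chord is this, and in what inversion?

The pitch classes C, E, G, A arrange in thirds as A–C–E–G: an A minor seventh chord.
With the third (C) in the bass, the chord is in first inversion (figured bass 6/5).

A minor seventh, first inversion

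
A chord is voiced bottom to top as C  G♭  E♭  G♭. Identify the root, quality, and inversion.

The distinct note names are C, Gb, Eb. Stacked in thirds they read C–Eb–Gb, which is a diminished triad on C.
C is the root of C diminished; root in the bass means root position (figured bass 5/3).

C diminished, root position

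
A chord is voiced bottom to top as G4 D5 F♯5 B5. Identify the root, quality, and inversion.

The distinct note names are G, D, F#, B. Stacked in thirds they read G–B–D–F#, which is a major seventh chord on G.
With the root (G) in the bass, the chord is in root position (figured bass 7).

G major seventh, root position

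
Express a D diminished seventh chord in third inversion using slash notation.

Ddim7/Cb

Third inversion of D diminished seventh has the seventh (Cb) in the bass. As a slash chord: Ddim7/Cb.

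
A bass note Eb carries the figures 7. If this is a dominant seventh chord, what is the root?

Eb

The figures 7 mean the root of the chord is in the bass. If Eb is the root of a dominant seventh chord, the root is Eb (chord tones Eb–G–Bb–Db).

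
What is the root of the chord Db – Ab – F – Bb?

Bb

The distinct letter names are Db, Ab, F, Bb. Arranged as a stack of thirds they read Bb–Db–F–Ab, so Bb is the root (a Bb minor seventh chord).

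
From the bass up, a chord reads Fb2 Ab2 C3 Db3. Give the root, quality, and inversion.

Db minor-major seventh, first inversion

The pitch classes Fb, Ab, C, Db arrange in thirds as Db–Fb–Ab–C: a Db minor-major seventh chord.
The lowest note is Fb, the third of the chord, so this is first inversion (figured bass 6/5).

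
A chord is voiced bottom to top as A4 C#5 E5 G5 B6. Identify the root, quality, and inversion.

Reducing to letter names: A, C#, E, G, B. These stack in thirds as A–C#–E–G–B — an A dominant ninth chord.
With the root (A) in the bass, the chord is in root position.

A dominant ninth, root position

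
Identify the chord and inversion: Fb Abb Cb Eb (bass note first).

Fb minor-major seventh, root position

The pitch classes Fb, Abb, Cb, Eb arrange in thirds as Fb–Abb–Cb–Eb: an Fb minor-major seventh chord.
The lowest note is Fb, the root of the chord, so this is root position (figured bass 7).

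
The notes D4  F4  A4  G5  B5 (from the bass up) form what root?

Reordering D, F, A, G, B into stacked thirds gives G–B–D–F–A; the bottom of that stack, G, is the root.

G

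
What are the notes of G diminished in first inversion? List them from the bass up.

G diminished is G–Bb–Db. First inversion puts the third (Bb) in the bass, with the remaining tones above: Bb, Db, G.

Bb, Db, G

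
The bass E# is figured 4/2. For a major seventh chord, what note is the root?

F#

The figures 4/2 mean the seventh of the chord is in the bass. If E# is the seventh of a major seventh chord, the root is F# (chord tones F#–A#–C#–E#).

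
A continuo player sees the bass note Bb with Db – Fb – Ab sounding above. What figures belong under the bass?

7

The notes Bb, Db, Fb, Ab stack in thirds as Bb–Db–Fb–Ab — a Bb half-diminished seventh chord. The bass Bb is the root, so this is root position: figured 7.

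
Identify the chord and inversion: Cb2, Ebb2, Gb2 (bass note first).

Cb minor, root position

The distinct note names are Cb, Ebb, Gb. Stacked in thirds they read Cb–Ebb–Gb, which is a minor triad on Cb.
The lowest note is Cb, the root of the chord, so this is root position (figured bass 5/3).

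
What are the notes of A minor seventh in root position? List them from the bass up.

A, C, E, G

The chord tones are A–C–E–G. With the root (A) lowest for root position: A, C, E, G.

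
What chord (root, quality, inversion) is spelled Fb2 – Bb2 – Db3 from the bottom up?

Bb diminished, second inversion

Reducing to letter names: Fb, Bb, Db. These stack in thirds as Bb–Db–Fb — a Bb diminished triad.
Fb is the fifth of Bb diminished; fifth in the bass means second inversion (figured bass 6/4).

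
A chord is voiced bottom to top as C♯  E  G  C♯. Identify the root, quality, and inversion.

C# diminished, root position

Reducing to letter names: C#, E, G. These stack in thirds as C#–E–G — a C# diminished triad.
With the root (C#) in the bass, the chord is in root position (figured bass 5/3).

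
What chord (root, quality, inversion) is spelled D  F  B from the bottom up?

B diminished, first inversion

Reducing to letter names: D, F, B. These stack in thirds as B–D–F — a B diminished triad.
D is the third of B diminished; third in the bass means first inversion (figured bass 6).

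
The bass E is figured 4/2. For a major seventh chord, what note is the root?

The figures 4/2 mean the seventh of the chord is in the bass. If E is the seventh of a major seventh chord, the root is F (chord tones F–A–C–E).

F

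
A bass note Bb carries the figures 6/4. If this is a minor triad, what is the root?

Eb

The figures 6/4 mean the fifth of the chord is in the bass. If Bb is the fifth of a minor triad, the root is Eb (chord tones Eb–Gb–Bb).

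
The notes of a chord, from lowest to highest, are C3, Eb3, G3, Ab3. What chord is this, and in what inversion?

Reducing to letter names: C, Eb, G, Ab. These stack in thirds as Ab–C–Eb–G — an Ab major seventh chord.
The lowest note is C, the third of the chord, so this is first inversion (figured bass 6/5).

Ab major seventh, first inversion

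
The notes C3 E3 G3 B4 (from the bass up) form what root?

The distinct letter names are C, E, G, B. Arranged as a stack of thirds they read C–E–G–B, so C is the root (a C major seventh chord).

C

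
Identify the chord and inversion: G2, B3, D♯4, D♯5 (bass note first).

G augmented, root position

Reducing to letter names: G, B, D#. These stack in thirds as G–B–D# — a G augmented triad.
G is the root of G augmented; root in the bass means root position (figured bass 5/3).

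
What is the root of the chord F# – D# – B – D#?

F#, D#, B are the tones of a B major triad (B–D#–F#), making B the root.

B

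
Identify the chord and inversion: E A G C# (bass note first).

A dominant seventh, second inversion

Reducing to letter names: E, A, G, C#. These stack in thirds as A–C#–E–G — an A dominant seventh chord.
E is the fifth of A dominant seventh; fifth in the bass means second inversion (figured bass 4/3).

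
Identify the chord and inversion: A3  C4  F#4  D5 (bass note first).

Reducing to letter names: A, C, F#, D. These stack in thirds as D–F#–A–C — a D dominant seventh chord.
A is the fifth of D dominant seventh; fifth in the bass means second inversion (figured bass 4/3).

D dominant seventh, second inversion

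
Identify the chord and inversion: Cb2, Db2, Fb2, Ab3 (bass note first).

The distinct note names are Cb, Db, Fb, Ab. Stacked in thirds they read Db–Fb–Ab–Cb, which is a minor seventh chord on Db.
Cb is the seventh of Db minor seventh; seventh in the bass means third inversion (figured bass 4/2).

Db minor seventh, third inversion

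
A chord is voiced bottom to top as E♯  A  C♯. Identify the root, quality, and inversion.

Reducing to letter names: E#, A, C#. These stack in thirds as A–C#–E# — an A augmented triad.
The lowest note is E#, the fifth of the chord, so this is second inversion (figured bass 6/4).

A augmented, second inversion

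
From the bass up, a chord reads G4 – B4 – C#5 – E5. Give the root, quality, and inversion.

C# half-diminished seventh, second inversion

The distinct note names are G, B, C#, E. Stacked in thirds they read C#–E–G–B, which is a half-diminished seventh chord on C#.
With the fifth (G) in the bass, the chord is in second inversion (figured bass 4/3).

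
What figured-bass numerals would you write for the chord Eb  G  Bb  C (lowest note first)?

6/5

The notes Eb, G, Bb, C stack in thirds as C–Eb–G–Bb — a C minor seventh chord. The bass Eb is the third, so this is first inversion: figured 6/5.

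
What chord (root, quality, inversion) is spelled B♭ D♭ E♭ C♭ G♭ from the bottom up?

Reducing to letter names: Bb, Db, Eb, Cb, Gb. These stack in thirds as Cb–Eb–Gb–Bb–Db — a Cb major ninth chord.
Bb is the seventh of Cb major ninth; seventh in the bass means third inversion.

Cb major ninth, third inversion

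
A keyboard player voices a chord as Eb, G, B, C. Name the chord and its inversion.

The distinct note names are Eb, G, B, C. Stacked in thirds they read C–Eb–G–B, which is a minor-major seventh chord on C.
With the third (Eb) in the bass, the chord is in first inversion (figured bass 6/5).

C minor-major seventh, first inversion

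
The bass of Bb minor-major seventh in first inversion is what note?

The third of Bb minor-major seventh (Bb–Db–F–A) is Db; that is the bass in first inversion.

Db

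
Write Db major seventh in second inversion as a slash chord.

Dbmaj7/Ab

Second inversion of Db major seventh has the fifth (Ab) in the bass. As a slash chord: Dbmaj7/Ab.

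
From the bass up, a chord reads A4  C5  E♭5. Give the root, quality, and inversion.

Reducing to letter names: A, C, Eb. These stack in thirds as A–C–Eb — an A diminished triad.
The lowest note is A, the root of the chord, so this is root position (figured bass 5/3).

A diminished, root position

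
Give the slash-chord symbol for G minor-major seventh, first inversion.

Gm(maj7)/Bb

First inversion of G minor-major seventh has the third (Bb) in the bass. As a slash chord: Gm(maj7)/Bb.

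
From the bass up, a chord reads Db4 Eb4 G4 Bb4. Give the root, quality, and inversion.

Eb dominant seventh, third inversion

The pitch classes Db, Eb, G, Bb arrange in thirds as Eb–G–Bb–Db: an Eb dominant seventh chord.
Db is the seventh of Eb dominant seventh; seventh in the bass means third inversion (figured bass 4/2).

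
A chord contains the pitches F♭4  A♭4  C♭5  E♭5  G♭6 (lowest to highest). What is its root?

Fb

Fb, Ab, Cb, Eb, Gb are the tones of an Fb major ninth chord (Fb–Ab–Cb–Eb–Gb), making Fb the root.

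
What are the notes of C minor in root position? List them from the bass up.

C minor is C–Eb–G. Root position puts the root (C) in the bass, with the remaining tones above: C, Eb, G.

C, Eb, G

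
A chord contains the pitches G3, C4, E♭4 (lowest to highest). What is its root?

G, C, Eb are the tones of a C minor triad (C–Eb–G), making C the root.

C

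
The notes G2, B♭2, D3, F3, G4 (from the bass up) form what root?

G

G, Bb, D, F are the tones of a G minor seventh chord (G–Bb–D–F), making G the root.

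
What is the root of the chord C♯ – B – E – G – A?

Reordering C#, B, E, G, A into stacked thirds gives A–C#–E–G–B; the bottom of that stack, A, is the root.

A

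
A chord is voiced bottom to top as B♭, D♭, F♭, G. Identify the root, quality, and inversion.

The distinct note names are Bb, Db, Fb, G. Stacked in thirds they read G–Bb–Db–Fb, which is a diminished seventh chord on G.
Bb is the third of G diminished seventh; third in the bass means first inversion (figured bass 6/5).

G diminished seventh, first inversion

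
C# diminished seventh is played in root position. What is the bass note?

C#

C# diminished seventh is C#–E–G–Bb. Root position places the root in the bass: C#.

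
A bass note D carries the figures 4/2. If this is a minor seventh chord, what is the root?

E

The figures 4/2 mean the seventh of the chord is in the bass. If D is the seventh of a minor seventh chord, the root is E (chord tones E–G–B–D).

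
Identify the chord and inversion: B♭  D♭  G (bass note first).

G diminished, first inversion

The pitch classes Bb, Db, G arrange in thirds as G–Bb–Db: a G diminished triad.
Bb is the third of G diminished; third in the bass means first inversion (figured bass 6).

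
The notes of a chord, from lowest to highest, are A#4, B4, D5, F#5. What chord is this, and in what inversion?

B minor-major seventh, third inversion

The distinct note names are A#, B, D, F#. Stacked in thirds they read B–D–F#–A#, which is a minor-major seventh chord on B.
With the seventh (A#) in the bass, the chord is in third inversion (figured bass 4/2).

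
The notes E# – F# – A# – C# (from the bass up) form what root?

F#

Reordering E#, F#, A#, C# into stacked thirds gives F#–A#–C#–E#; the bottom of that stack, F#, is the root.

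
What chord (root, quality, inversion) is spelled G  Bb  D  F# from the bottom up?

G minor-major seventh, root position

The distinct note names are G, Bb, D, F#. Stacked in thirds they read G–Bb–D–F#, which is a minor-major seventh chord on G.
With the root (G) in the bass, the chord is in root position (figured bass 7).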